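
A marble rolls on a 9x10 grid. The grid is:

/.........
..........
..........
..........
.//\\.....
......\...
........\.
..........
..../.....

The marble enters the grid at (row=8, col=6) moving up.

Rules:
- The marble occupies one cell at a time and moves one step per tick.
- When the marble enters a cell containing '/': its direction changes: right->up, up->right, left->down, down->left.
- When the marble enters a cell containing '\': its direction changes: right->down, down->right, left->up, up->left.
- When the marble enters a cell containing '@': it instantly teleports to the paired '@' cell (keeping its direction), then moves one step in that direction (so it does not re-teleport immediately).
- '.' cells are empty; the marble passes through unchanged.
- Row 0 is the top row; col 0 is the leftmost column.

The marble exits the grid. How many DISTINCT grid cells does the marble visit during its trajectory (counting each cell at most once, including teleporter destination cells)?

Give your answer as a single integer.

Step 1: enter (8,6), '.' pass, move up to (7,6)
Step 2: enter (7,6), '.' pass, move up to (6,6)
Step 3: enter (6,6), '.' pass, move up to (5,6)
Step 4: enter (5,6), '\' deflects up->left, move left to (5,5)
Step 5: enter (5,5), '.' pass, move left to (5,4)
Step 6: enter (5,4), '.' pass, move left to (5,3)
Step 7: enter (5,3), '.' pass, move left to (5,2)
Step 8: enter (5,2), '.' pass, move left to (5,1)
Step 9: enter (5,1), '.' pass, move left to (5,0)
Step 10: enter (5,0), '.' pass, move left to (5,-1)
Step 11: at (5,-1) — EXIT via left edge, pos 5
Distinct cells visited: 10 (path length 10)

Answer: 10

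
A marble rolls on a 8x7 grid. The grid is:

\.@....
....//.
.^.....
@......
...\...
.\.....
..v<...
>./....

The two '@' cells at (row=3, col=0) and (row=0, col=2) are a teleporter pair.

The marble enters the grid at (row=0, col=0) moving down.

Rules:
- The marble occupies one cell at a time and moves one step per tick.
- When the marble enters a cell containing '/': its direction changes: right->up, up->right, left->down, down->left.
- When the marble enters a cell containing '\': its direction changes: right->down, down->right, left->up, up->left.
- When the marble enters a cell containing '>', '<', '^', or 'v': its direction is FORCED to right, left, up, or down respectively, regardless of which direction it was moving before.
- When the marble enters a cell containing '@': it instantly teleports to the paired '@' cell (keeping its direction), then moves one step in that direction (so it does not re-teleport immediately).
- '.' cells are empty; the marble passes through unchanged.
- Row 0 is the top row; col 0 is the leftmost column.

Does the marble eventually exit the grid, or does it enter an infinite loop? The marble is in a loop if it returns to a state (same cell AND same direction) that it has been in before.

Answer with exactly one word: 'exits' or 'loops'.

Step 1: enter (0,0), '\' deflects down->right, move right to (0,1)
Step 2: enter (0,1), '.' pass, move right to (0,2)
Step 3: enter (0,2), '@' teleport (0,2)->(3,0), also enter (3,0), move right to (3,1)
Step 4: enter (3,1), '.' pass, move right to (3,2)
Step 5: enter (3,2), '.' pass, move right to (3,3)
Step 6: enter (3,3), '.' pass, move right to (3,4)
Step 7: enter (3,4), '.' pass, move right to (3,5)
Step 8: enter (3,5), '.' pass, move right to (3,6)
Step 9: enter (3,6), '.' pass, move right to (3,7)
Step 10: at (3,7) — EXIT via right edge, pos 3

Answer: exits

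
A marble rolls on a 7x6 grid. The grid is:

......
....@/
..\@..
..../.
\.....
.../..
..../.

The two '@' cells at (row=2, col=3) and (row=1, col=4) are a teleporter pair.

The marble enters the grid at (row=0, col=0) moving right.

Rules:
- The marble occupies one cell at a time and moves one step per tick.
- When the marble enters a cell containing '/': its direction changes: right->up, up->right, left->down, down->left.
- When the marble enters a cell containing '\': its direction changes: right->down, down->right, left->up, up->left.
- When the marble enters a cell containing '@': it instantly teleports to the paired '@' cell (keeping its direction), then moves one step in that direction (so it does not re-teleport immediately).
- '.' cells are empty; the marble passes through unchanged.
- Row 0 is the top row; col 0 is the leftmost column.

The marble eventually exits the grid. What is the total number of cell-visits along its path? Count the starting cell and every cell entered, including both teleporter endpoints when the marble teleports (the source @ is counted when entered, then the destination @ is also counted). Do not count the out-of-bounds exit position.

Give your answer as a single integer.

Answer: 6

Derivation:
Step 1: enter (0,0), '.' pass, move right to (0,1)
Step 2: enter (0,1), '.' pass, move right to (0,2)
Step 3: enter (0,2), '.' pass, move right to (0,3)
Step 4: enter (0,3), '.' pass, move right to (0,4)
Step 5: enter (0,4), '.' pass, move right to (0,5)
Step 6: enter (0,5), '.' pass, move right to (0,6)
Step 7: at (0,6) — EXIT via right edge, pos 0
Path length (cell visits): 6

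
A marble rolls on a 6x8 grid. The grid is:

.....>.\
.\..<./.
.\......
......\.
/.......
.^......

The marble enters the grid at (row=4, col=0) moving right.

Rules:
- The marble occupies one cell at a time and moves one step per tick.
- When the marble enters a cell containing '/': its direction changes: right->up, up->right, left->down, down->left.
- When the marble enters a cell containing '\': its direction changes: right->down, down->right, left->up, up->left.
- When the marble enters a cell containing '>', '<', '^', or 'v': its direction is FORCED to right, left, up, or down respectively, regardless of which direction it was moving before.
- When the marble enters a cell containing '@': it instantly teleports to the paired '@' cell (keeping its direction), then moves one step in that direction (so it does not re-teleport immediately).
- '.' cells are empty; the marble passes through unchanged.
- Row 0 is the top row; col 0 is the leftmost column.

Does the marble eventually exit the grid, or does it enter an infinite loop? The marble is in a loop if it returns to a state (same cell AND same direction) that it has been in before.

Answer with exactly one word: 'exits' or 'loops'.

Step 1: enter (4,0), '/' deflects right->up, move up to (3,0)
Step 2: enter (3,0), '.' pass, move up to (2,0)
Step 3: enter (2,0), '.' pass, move up to (1,0)
Step 4: enter (1,0), '.' pass, move up to (0,0)
Step 5: enter (0,0), '.' pass, move up to (-1,0)
Step 6: at (-1,0) — EXIT via top edge, pos 0

Answer: exits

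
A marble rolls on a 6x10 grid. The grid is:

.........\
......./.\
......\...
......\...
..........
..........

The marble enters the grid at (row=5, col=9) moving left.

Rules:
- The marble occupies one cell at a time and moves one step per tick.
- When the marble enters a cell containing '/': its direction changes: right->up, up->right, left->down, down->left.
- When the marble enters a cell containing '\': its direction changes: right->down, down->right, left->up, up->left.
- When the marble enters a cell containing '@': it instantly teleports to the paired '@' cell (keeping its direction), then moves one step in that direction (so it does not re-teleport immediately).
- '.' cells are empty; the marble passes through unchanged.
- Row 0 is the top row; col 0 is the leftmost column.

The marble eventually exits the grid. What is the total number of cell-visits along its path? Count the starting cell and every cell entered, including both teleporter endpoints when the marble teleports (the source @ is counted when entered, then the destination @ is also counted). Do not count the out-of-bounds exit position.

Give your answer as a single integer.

Step 1: enter (5,9), '.' pass, move left to (5,8)
Step 2: enter (5,8), '.' pass, move left to (5,7)
Step 3: enter (5,7), '.' pass, move left to (5,6)
Step 4: enter (5,6), '.' pass, move left to (5,5)
Step 5: enter (5,5), '.' pass, move left to (5,4)
Step 6: enter (5,4), '.' pass, move left to (5,3)
Step 7: enter (5,3), '.' pass, move left to (5,2)
Step 8: enter (5,2), '.' pass, move left to (5,1)
Step 9: enter (5,1), '.' pass, move left to (5,0)
Step 10: enter (5,0), '.' pass, move left to (5,-1)
Step 11: at (5,-1) — EXIT via left edge, pos 5
Path length (cell visits): 10

Answer: 10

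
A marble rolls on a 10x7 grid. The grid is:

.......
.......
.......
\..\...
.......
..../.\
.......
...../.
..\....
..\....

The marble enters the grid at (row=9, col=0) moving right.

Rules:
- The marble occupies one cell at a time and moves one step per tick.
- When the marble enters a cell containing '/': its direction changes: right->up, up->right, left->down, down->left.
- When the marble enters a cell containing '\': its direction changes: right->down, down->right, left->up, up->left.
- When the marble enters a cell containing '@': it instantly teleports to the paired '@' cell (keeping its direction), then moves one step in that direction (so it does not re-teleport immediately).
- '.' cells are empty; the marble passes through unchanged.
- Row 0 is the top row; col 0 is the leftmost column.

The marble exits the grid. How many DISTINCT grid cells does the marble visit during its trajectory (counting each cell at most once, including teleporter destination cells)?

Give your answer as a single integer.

Answer: 3

Derivation:
Step 1: enter (9,0), '.' pass, move right to (9,1)
Step 2: enter (9,1), '.' pass, move right to (9,2)
Step 3: enter (9,2), '\' deflects right->down, move down to (10,2)
Step 4: at (10,2) — EXIT via bottom edge, pos 2
Distinct cells visited: 3 (path length 3)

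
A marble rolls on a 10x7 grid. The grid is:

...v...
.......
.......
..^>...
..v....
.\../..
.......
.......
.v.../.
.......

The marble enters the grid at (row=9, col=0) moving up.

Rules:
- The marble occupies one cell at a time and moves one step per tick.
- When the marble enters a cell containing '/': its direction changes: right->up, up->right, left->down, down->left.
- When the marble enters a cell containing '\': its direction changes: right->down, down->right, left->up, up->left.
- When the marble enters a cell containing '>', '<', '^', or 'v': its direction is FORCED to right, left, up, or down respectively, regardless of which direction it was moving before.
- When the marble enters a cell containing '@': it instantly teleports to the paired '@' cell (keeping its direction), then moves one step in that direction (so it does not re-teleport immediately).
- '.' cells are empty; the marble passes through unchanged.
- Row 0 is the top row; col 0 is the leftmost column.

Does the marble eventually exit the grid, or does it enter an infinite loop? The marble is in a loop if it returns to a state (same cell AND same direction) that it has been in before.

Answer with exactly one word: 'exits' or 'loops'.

Step 1: enter (9,0), '.' pass, move up to (8,0)
Step 2: enter (8,0), '.' pass, move up to (7,0)
Step 3: enter (7,0), '.' pass, move up to (6,0)
Step 4: enter (6,0), '.' pass, move up to (5,0)
Step 5: enter (5,0), '.' pass, move up to (4,0)
Step 6: enter (4,0), '.' pass, move up to (3,0)
Step 7: enter (3,0), '.' pass, move up to (2,0)
Step 8: enter (2,0), '.' pass, move up to (1,0)
Step 9: enter (1,0), '.' pass, move up to (0,0)
Step 10: enter (0,0), '.' pass, move up to (-1,0)
Step 11: at (-1,0) — EXIT via top edge, pos 0

Answer: exits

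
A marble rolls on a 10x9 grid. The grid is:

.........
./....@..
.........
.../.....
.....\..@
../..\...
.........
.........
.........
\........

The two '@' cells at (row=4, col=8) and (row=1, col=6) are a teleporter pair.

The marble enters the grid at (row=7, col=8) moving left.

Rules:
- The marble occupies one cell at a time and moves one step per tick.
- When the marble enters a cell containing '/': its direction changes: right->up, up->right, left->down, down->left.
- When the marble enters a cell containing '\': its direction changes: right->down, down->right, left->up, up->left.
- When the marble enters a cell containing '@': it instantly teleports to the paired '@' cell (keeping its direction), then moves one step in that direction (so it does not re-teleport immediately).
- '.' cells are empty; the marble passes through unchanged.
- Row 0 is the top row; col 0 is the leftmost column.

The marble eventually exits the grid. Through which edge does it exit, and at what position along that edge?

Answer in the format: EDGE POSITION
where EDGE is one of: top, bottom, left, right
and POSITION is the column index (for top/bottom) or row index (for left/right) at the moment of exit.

Answer: left 7

Derivation:
Step 1: enter (7,8), '.' pass, move left to (7,7)
Step 2: enter (7,7), '.' pass, move left to (7,6)
Step 3: enter (7,6), '.' pass, move left to (7,5)
Step 4: enter (7,5), '.' pass, move left to (7,4)
Step 5: enter (7,4), '.' pass, move left to (7,3)
Step 6: enter (7,3), '.' pass, move left to (7,2)
Step 7: enter (7,2), '.' pass, move left to (7,1)
Step 8: enter (7,1), '.' pass, move left to (7,0)
Step 9: enter (7,0), '.' pass, move left to (7,-1)
Step 10: at (7,-1) — EXIT via left edge, pos 7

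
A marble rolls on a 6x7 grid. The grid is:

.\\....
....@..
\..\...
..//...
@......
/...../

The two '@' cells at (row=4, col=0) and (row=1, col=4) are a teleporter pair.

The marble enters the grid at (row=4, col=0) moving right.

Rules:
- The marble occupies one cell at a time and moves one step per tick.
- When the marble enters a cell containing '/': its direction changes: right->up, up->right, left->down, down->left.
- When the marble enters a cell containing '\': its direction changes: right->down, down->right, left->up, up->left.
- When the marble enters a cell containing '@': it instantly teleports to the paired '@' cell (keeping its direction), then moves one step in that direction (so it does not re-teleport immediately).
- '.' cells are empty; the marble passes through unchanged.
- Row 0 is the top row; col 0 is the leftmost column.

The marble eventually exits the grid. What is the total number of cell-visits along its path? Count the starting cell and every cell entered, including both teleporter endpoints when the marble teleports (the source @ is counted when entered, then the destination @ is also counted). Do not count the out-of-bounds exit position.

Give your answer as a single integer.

Step 1: enter (4,0), '@' teleport (4,0)->(1,4), also enter (1,4), move right to (1,5)
Step 2: enter (1,5), '.' pass, move right to (1,6)
Step 3: enter (1,6), '.' pass, move right to (1,7)
Step 4: at (1,7) — EXIT via right edge, pos 1
Path length (cell visits): 4

Answer: 4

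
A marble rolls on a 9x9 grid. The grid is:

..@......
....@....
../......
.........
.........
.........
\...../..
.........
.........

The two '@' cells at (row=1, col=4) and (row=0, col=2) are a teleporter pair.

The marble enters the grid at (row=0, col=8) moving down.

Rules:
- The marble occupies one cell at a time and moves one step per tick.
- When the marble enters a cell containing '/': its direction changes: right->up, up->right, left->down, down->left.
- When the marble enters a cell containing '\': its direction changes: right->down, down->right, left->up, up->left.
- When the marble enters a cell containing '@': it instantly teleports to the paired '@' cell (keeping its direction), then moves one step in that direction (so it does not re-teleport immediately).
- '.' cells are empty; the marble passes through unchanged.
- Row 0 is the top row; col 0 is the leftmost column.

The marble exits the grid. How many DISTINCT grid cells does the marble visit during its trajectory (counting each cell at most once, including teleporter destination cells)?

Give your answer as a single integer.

Answer: 9

Derivation:
Step 1: enter (0,8), '.' pass, move down to (1,8)
Step 2: enter (1,8), '.' pass, move down to (2,8)
Step 3: enter (2,8), '.' pass, move down to (3,8)
Step 4: enter (3,8), '.' pass, move down to (4,8)
Step 5: enter (4,8), '.' pass, move down to (5,8)
Step 6: enter (5,8), '.' pass, move down to (6,8)
Step 7: enter (6,8), '.' pass, move down to (7,8)
Step 8: enter (7,8), '.' pass, move down to (8,8)
Step 9: enter (8,8), '.' pass, move down to (9,8)
Step 10: at (9,8) — EXIT via bottom edge, pos 8
Distinct cells visited: 9 (path length 9)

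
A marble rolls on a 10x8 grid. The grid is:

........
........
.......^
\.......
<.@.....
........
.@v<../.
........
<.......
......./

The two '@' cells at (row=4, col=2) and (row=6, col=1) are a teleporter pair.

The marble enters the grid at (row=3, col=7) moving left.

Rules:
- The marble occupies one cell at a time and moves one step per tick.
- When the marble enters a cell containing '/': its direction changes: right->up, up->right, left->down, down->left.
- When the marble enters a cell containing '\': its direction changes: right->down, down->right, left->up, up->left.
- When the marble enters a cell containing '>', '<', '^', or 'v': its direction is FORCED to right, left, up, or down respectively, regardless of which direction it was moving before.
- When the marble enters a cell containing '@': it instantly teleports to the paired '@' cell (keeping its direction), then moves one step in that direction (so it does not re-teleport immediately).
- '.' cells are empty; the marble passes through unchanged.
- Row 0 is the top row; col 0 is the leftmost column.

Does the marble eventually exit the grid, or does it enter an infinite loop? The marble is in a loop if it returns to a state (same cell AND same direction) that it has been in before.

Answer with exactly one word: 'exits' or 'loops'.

Answer: exits

Derivation:
Step 1: enter (3,7), '.' pass, move left to (3,6)
Step 2: enter (3,6), '.' pass, move left to (3,5)
Step 3: enter (3,5), '.' pass, move left to (3,4)
Step 4: enter (3,4), '.' pass, move left to (3,3)
Step 5: enter (3,3), '.' pass, move left to (3,2)
Step 6: enter (3,2), '.' pass, move left to (3,1)
Step 7: enter (3,1), '.' pass, move left to (3,0)
Step 8: enter (3,0), '\' deflects left->up, move up to (2,0)
Step 9: enter (2,0), '.' pass, move up to (1,0)
Step 10: enter (1,0), '.' pass, move up to (0,0)
Step 11: enter (0,0), '.' pass, move up to (-1,0)
Step 12: at (-1,0) — EXIT via top edge, pos 0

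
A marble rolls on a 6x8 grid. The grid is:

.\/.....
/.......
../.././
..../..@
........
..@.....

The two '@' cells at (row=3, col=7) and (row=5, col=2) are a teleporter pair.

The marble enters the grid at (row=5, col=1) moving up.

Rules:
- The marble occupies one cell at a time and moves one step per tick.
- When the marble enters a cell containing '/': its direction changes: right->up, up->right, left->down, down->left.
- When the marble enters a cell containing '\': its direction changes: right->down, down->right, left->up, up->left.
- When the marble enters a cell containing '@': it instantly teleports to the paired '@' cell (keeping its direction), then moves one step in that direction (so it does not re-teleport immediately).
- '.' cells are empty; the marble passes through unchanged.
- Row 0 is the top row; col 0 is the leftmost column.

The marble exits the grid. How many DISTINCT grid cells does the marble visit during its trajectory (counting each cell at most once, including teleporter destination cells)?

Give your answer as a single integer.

Answer: 7

Derivation:
Step 1: enter (5,1), '.' pass, move up to (4,1)
Step 2: enter (4,1), '.' pass, move up to (3,1)
Step 3: enter (3,1), '.' pass, move up to (2,1)
Step 4: enter (2,1), '.' pass, move up to (1,1)
Step 5: enter (1,1), '.' pass, move up to (0,1)
Step 6: enter (0,1), '\' deflects up->left, move left to (0,0)
Step 7: enter (0,0), '.' pass, move left to (0,-1)
Step 8: at (0,-1) — EXIT via left edge, pos 0
Distinct cells visited: 7 (path length 7)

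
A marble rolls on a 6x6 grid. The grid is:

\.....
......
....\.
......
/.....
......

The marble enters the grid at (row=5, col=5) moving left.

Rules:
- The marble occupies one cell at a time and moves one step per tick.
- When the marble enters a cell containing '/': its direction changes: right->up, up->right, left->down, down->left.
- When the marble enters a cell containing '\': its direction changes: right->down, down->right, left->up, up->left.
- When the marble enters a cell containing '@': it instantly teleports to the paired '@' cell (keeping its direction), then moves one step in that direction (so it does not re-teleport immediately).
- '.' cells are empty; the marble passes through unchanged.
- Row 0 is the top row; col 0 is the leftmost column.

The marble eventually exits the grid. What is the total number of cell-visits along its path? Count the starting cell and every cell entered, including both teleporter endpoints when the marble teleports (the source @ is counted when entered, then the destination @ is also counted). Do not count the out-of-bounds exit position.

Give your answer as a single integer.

Step 1: enter (5,5), '.' pass, move left to (5,4)
Step 2: enter (5,4), '.' pass, move left to (5,3)
Step 3: enter (5,3), '.' pass, move left to (5,2)
Step 4: enter (5,2), '.' pass, move left to (5,1)
Step 5: enter (5,1), '.' pass, move left to (5,0)
Step 6: enter (5,0), '.' pass, move left to (5,-1)
Step 7: at (5,-1) — EXIT via left edge, pos 5
Path length (cell visits): 6

Answer: 6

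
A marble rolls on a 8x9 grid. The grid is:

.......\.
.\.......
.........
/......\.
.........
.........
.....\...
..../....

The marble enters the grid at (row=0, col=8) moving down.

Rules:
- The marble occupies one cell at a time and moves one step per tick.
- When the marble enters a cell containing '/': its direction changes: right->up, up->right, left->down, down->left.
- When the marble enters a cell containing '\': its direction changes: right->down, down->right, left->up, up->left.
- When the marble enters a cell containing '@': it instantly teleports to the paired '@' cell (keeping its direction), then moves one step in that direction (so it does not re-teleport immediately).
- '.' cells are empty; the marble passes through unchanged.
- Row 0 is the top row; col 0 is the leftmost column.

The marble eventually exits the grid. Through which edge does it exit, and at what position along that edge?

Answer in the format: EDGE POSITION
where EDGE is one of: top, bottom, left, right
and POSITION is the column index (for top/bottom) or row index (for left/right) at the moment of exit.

Answer: bottom 8

Derivation:
Step 1: enter (0,8), '.' pass, move down to (1,8)
Step 2: enter (1,8), '.' pass, move down to (2,8)
Step 3: enter (2,8), '.' pass, move down to (3,8)
Step 4: enter (3,8), '.' pass, move down to (4,8)
Step 5: enter (4,8), '.' pass, move down to (5,8)
Step 6: enter (5,8), '.' pass, move down to (6,8)
Step 7: enter (6,8), '.' pass, move down to (7,8)
Step 8: enter (7,8), '.' pass, move down to (8,8)
Step 9: at (8,8) — EXIT via bottom edge, pos 8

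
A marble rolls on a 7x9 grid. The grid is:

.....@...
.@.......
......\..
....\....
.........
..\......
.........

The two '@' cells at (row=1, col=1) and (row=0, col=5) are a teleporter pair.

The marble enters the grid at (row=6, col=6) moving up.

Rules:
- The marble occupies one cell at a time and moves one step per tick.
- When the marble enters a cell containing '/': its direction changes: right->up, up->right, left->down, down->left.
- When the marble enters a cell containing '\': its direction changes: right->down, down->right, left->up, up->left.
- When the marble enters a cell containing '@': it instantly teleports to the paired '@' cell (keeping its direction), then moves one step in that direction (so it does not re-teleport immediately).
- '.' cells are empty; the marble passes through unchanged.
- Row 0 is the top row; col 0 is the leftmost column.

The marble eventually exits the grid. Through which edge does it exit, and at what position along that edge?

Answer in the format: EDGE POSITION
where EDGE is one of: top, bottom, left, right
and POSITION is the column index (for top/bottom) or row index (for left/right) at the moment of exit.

Step 1: enter (6,6), '.' pass, move up to (5,6)
Step 2: enter (5,6), '.' pass, move up to (4,6)
Step 3: enter (4,6), '.' pass, move up to (3,6)
Step 4: enter (3,6), '.' pass, move up to (2,6)
Step 5: enter (2,6), '\' deflects up->left, move left to (2,5)
Step 6: enter (2,5), '.' pass, move left to (2,4)
Step 7: enter (2,4), '.' pass, move left to (2,3)
Step 8: enter (2,3), '.' pass, move left to (2,2)
Step 9: enter (2,2), '.' pass, move left to (2,1)
Step 10: enter (2,1), '.' pass, move left to (2,0)
Step 11: enter (2,0), '.' pass, move left to (2,-1)
Step 12: at (2,-1) — EXIT via left edge, pos 2

Answer: left 2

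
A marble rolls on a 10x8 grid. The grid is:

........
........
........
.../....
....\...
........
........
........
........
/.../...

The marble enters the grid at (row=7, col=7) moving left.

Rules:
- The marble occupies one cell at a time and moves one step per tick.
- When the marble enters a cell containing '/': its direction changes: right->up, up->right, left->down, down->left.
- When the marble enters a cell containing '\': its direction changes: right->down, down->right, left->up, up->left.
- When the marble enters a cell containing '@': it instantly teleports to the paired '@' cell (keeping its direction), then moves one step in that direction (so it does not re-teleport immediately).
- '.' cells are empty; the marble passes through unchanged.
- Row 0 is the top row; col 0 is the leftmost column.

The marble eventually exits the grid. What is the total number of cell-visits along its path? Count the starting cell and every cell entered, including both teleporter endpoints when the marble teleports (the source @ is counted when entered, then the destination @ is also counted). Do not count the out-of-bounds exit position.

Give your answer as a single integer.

Answer: 8

Derivation:
Step 1: enter (7,7), '.' pass, move left to (7,6)
Step 2: enter (7,6), '.' pass, move left to (7,5)
Step 3: enter (7,5), '.' pass, move left to (7,4)
Step 4: enter (7,4), '.' pass, move left to (7,3)
Step 5: enter (7,3), '.' pass, move left to (7,2)
Step 6: enter (7,2), '.' pass, move left to (7,1)
Step 7: enter (7,1), '.' pass, move left to (7,0)
Step 8: enter (7,0), '.' pass, move left to (7,-1)
Step 9: at (7,-1) — EXIT via left edge, pos 7
Path length (cell visits): 8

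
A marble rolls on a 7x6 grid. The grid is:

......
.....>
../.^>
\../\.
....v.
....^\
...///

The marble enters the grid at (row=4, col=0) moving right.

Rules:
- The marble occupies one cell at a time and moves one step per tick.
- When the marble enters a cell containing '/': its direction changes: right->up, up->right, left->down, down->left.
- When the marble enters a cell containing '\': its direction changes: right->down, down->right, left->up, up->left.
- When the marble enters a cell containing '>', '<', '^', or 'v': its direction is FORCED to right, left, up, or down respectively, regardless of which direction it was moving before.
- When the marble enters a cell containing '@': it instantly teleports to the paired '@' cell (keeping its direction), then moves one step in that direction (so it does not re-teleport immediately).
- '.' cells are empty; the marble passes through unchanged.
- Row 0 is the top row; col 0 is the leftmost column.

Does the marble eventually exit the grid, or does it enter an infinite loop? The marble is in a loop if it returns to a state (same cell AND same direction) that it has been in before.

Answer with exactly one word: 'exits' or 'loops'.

Step 1: enter (4,0), '.' pass, move right to (4,1)
Step 2: enter (4,1), '.' pass, move right to (4,2)
Step 3: enter (4,2), '.' pass, move right to (4,3)
Step 4: enter (4,3), '.' pass, move right to (4,4)
Step 5: enter (4,4), 'v' forces right->down, move down to (5,4)
Step 6: enter (5,4), '^' forces down->up, move up to (4,4)
Step 7: enter (4,4), 'v' forces up->down, move down to (5,4)
Step 8: at (5,4) dir=down — LOOP DETECTED (seen before)

Answer: loops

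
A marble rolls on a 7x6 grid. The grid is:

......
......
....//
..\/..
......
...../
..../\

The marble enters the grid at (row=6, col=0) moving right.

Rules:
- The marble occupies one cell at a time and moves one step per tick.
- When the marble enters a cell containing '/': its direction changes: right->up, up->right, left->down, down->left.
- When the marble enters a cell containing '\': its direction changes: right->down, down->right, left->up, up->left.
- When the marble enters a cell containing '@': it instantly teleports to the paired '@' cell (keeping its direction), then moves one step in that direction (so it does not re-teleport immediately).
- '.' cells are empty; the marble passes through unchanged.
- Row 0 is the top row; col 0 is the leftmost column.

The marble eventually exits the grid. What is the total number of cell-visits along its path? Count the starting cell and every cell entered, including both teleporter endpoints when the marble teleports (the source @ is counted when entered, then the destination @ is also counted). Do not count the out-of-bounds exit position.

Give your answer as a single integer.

Step 1: enter (6,0), '.' pass, move right to (6,1)
Step 2: enter (6,1), '.' pass, move right to (6,2)
Step 3: enter (6,2), '.' pass, move right to (6,3)
Step 4: enter (6,3), '.' pass, move right to (6,4)
Step 5: enter (6,4), '/' deflects right->up, move up to (5,4)
Step 6: enter (5,4), '.' pass, move up to (4,4)
Step 7: enter (4,4), '.' pass, move up to (3,4)
Step 8: enter (3,4), '.' pass, move up to (2,4)
Step 9: enter (2,4), '/' deflects up->right, move right to (2,5)
Step 10: enter (2,5), '/' deflects right->up, move up to (1,5)
Step 11: enter (1,5), '.' pass, move up to (0,5)
Step 12: enter (0,5), '.' pass, move up to (-1,5)
Step 13: at (-1,5) — EXIT via top edge, pos 5
Path length (cell visits): 12

Answer: 12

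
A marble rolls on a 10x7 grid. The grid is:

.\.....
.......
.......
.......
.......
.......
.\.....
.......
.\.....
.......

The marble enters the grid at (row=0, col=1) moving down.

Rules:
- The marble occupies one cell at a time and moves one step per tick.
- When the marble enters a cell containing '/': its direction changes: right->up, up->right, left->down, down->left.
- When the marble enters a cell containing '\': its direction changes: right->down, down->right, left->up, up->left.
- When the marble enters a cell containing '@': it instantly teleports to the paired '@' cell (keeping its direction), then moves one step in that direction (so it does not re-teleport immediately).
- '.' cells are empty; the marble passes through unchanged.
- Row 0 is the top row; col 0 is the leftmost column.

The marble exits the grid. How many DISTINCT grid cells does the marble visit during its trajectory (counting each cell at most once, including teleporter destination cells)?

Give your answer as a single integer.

Answer: 6

Derivation:
Step 1: enter (0,1), '\' deflects down->right, move right to (0,2)
Step 2: enter (0,2), '.' pass, move right to (0,3)
Step 3: enter (0,3), '.' pass, move right to (0,4)
Step 4: enter (0,4), '.' pass, move right to (0,5)
Step 5: enter (0,5), '.' pass, move right to (0,6)
Step 6: enter (0,6), '.' pass, move right to (0,7)
Step 7: at (0,7) — EXIT via right edge, pos 0
Distinct cells visited: 6 (path length 6)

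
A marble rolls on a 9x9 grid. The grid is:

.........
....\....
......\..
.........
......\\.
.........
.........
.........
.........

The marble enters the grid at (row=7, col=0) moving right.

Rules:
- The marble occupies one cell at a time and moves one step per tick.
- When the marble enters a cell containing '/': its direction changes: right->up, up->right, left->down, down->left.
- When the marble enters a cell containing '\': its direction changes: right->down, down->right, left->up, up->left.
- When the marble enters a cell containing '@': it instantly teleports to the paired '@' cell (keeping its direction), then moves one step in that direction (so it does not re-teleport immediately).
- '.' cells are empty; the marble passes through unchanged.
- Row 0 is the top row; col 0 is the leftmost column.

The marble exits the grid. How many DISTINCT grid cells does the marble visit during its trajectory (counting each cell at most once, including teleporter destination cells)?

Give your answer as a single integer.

Answer: 9

Derivation:
Step 1: enter (7,0), '.' pass, move right to (7,1)
Step 2: enter (7,1), '.' pass, move right to (7,2)
Step 3: enter (7,2), '.' pass, move right to (7,3)
Step 4: enter (7,3), '.' pass, move right to (7,4)
Step 5: enter (7,4), '.' pass, move right to (7,5)
Step 6: enter (7,5), '.' pass, move right to (7,6)
Step 7: enter (7,6), '.' pass, move right to (7,7)
Step 8: enter (7,7), '.' pass, move right to (7,8)
Step 9: enter (7,8), '.' pass, move right to (7,9)
Step 10: at (7,9) — EXIT via right edge, pos 7
Distinct cells visited: 9 (path length 9)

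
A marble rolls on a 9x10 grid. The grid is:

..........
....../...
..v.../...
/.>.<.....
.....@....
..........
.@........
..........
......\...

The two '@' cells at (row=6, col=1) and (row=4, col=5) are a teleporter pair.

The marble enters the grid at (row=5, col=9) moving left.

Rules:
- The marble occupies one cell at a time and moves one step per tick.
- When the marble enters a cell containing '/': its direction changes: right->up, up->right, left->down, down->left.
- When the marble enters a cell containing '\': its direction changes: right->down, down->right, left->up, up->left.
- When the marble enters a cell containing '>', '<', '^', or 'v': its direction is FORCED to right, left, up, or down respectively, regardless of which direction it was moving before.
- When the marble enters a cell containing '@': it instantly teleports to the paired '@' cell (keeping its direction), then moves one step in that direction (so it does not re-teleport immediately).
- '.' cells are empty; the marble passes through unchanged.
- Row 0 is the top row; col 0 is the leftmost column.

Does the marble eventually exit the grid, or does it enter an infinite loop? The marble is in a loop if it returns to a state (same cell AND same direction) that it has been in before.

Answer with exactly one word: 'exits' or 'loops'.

Step 1: enter (5,9), '.' pass, move left to (5,8)
Step 2: enter (5,8), '.' pass, move left to (5,7)
Step 3: enter (5,7), '.' pass, move left to (5,6)
Step 4: enter (5,6), '.' pass, move left to (5,5)
Step 5: enter (5,5), '.' pass, move left to (5,4)
Step 6: enter (5,4), '.' pass, move left to (5,3)
Step 7: enter (5,3), '.' pass, move left to (5,2)
Step 8: enter (5,2), '.' pass, move left to (5,1)
Step 9: enter (5,1), '.' pass, move left to (5,0)
Step 10: enter (5,0), '.' pass, move left to (5,-1)
Step 11: at (5,-1) — EXIT via left edge, pos 5

Answer: exits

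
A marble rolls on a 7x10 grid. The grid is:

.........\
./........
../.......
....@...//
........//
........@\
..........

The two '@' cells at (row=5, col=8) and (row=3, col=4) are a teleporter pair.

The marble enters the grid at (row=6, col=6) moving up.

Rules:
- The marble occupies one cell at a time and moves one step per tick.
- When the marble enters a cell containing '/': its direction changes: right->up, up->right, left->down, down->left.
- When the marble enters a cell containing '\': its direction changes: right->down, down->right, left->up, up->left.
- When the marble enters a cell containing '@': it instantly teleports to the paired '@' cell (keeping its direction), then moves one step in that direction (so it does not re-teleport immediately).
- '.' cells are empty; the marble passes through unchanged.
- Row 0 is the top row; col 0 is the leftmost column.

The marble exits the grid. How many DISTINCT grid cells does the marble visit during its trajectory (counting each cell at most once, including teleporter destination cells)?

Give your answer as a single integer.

Answer: 7

Derivation:
Step 1: enter (6,6), '.' pass, move up to (5,6)
Step 2: enter (5,6), '.' pass, move up to (4,6)
Step 3: enter (4,6), '.' pass, move up to (3,6)
Step 4: enter (3,6), '.' pass, move up to (2,6)
Step 5: enter (2,6), '.' pass, move up to (1,6)
Step 6: enter (1,6), '.' pass, move up to (0,6)
Step 7: enter (0,6), '.' pass, move up to (-1,6)
Step 8: at (-1,6) — EXIT via top edge, pos 6
Distinct cells visited: 7 (path length 7)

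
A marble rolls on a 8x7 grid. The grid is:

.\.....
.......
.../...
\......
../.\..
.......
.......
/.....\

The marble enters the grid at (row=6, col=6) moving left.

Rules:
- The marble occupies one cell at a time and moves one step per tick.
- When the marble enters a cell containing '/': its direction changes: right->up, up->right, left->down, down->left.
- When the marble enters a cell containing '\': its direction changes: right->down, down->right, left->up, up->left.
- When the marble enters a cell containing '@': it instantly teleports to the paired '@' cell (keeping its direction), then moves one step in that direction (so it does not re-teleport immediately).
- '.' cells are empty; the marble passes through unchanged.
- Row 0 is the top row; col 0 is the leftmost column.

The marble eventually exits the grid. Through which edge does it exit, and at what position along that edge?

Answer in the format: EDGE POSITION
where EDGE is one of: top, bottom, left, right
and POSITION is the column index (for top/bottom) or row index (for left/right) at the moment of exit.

Step 1: enter (6,6), '.' pass, move left to (6,5)
Step 2: enter (6,5), '.' pass, move left to (6,4)
Step 3: enter (6,4), '.' pass, move left to (6,3)
Step 4: enter (6,3), '.' pass, move left to (6,2)
Step 5: enter (6,2), '.' pass, move left to (6,1)
Step 6: enter (6,1), '.' pass, move left to (6,0)
Step 7: enter (6,0), '.' pass, move left to (6,-1)
Step 8: at (6,-1) — EXIT via left edge, pos 6

Answer: left 6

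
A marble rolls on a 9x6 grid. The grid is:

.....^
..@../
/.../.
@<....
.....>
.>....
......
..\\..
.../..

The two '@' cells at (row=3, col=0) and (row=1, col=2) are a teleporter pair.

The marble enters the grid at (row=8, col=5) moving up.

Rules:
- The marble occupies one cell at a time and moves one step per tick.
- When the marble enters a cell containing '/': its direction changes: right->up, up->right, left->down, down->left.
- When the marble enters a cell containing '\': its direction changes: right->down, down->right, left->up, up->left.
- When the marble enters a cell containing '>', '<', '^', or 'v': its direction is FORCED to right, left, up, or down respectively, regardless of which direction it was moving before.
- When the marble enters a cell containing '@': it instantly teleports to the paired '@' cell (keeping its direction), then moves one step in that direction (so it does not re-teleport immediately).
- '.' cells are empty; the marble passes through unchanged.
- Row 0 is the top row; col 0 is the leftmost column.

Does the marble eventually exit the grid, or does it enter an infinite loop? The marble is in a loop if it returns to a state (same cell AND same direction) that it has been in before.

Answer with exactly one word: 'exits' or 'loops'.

Answer: exits

Derivation:
Step 1: enter (8,5), '.' pass, move up to (7,5)
Step 2: enter (7,5), '.' pass, move up to (6,5)
Step 3: enter (6,5), '.' pass, move up to (5,5)
Step 4: enter (5,5), '.' pass, move up to (4,5)
Step 5: enter (4,5), '>' forces up->right, move right to (4,6)
Step 6: at (4,6) — EXIT via right edge, pos 4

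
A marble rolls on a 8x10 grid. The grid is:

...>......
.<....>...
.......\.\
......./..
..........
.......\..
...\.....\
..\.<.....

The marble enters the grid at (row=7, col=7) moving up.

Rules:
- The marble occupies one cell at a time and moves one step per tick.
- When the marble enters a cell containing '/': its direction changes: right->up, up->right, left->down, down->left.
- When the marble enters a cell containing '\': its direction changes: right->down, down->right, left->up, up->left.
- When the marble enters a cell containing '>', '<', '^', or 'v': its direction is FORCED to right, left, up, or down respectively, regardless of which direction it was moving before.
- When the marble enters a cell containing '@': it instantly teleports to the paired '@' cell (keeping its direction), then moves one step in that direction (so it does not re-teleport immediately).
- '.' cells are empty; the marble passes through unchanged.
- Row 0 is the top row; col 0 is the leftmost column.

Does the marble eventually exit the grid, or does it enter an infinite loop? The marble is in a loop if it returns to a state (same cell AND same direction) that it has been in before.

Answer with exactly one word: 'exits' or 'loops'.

Answer: exits

Derivation:
Step 1: enter (7,7), '.' pass, move up to (6,7)
Step 2: enter (6,7), '.' pass, move up to (5,7)
Step 3: enter (5,7), '\' deflects up->left, move left to (5,6)
Step 4: enter (5,6), '.' pass, move left to (5,5)
Step 5: enter (5,5), '.' pass, move left to (5,4)
Step 6: enter (5,4), '.' pass, move left to (5,3)
Step 7: enter (5,3), '.' pass, move left to (5,2)
Step 8: enter (5,2), '.' pass, move left to (5,1)
Step 9: enter (5,1), '.' pass, move left to (5,0)
Step 10: enter (5,0), '.' pass, move left to (5,-1)
Step 11: at (5,-1) — EXIT via left edge, pos 5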